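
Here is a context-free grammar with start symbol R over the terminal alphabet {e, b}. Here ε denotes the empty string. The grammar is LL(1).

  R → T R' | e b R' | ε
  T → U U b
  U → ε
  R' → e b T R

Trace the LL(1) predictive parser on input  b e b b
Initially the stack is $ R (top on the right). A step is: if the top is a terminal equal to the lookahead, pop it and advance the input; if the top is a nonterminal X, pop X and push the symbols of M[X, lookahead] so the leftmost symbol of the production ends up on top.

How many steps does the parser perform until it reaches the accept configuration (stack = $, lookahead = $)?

13

step 1: stack=$ R  input=b e b b $  — expand R → T R'
step 2: stack=$ R' T  input=b e b b $  — expand T → U U b
step 3: stack=$ R' b U U  input=b e b b $  — expand U → ε
step 4: stack=$ R' b U  input=b e b b $  — expand U → ε
step 5: stack=$ R' b  input=b e b b $  — match b
step 6: stack=$ R'  input=e b b $  — expand R' → e b T R
step 7: stack=$ R T b e  input=e b b $  — match e
step 8: stack=$ R T b  input=b b $  — match b
step 9: stack=$ R T  input=b $  — expand T → U U b
step 10: stack=$ R b U U  input=b $  — expand U → ε
step 11: stack=$ R b U  input=b $  — expand U → ε
step 12: stack=$ R b  input=b $  — match b
step 13: stack=$ R  input=$  — expand R → ε
Accept reached after 13 steps.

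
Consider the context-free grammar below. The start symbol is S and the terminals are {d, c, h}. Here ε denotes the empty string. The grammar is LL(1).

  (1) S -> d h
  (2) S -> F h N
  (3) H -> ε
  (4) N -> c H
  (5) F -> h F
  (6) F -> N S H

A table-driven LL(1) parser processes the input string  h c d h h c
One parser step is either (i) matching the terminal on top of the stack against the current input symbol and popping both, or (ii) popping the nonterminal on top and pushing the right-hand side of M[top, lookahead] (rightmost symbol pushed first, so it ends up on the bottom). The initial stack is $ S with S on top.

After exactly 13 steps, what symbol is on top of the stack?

      Stack          Input          Action
   1  $ S            h c d h h c $  expand S -> F h N
   2  $ N h F        h c d h h c $  expand F -> h F
   3  $ N h F h      h c d h h c $  match h
   4  $ N h F        c d h h c $    expand F -> N S H
   5  $ N h H S N    c d h h c $    expand N -> c H
   6  $ N h H S H c  c d h h c $    match c
   7  $ N h H S H    d h h c $      expand H -> ε
   8  $ N h H S      d h h c $      expand S -> d h
   9  $ N h H h d    d h h c $      match d
  10  $ N h H h      h h c $        match h
  11  $ N h H        h c $          expand H -> ε
  12  $ N h          h c $          match h
  13  $ N            c $            expand N -> c H
Stack after step 13: $ H c (top = c).

c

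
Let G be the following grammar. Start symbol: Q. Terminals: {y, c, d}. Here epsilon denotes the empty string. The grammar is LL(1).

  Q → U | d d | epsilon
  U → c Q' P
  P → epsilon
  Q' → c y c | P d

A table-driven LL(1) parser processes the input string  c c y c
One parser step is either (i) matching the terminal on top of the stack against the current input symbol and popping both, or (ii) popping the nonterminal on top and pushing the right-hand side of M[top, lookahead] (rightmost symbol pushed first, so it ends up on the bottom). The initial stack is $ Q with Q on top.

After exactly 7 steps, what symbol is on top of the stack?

step 1: stack=$ Q  input=c c y c $  — expand Q → U
step 2: stack=$ U  input=c c y c $  — expand U → c Q' P
step 3: stack=$ P Q' c  input=c c y c $  — match c
step 4: stack=$ P Q'  input=c y c $  — expand Q' → c y c
step 5: stack=$ P c y c  input=c y c $  — match c
step 6: stack=$ P c y  input=y c $  — match y
step 7: stack=$ P c  input=c $  — match c
Stack after step 7: $ P (top = P).

P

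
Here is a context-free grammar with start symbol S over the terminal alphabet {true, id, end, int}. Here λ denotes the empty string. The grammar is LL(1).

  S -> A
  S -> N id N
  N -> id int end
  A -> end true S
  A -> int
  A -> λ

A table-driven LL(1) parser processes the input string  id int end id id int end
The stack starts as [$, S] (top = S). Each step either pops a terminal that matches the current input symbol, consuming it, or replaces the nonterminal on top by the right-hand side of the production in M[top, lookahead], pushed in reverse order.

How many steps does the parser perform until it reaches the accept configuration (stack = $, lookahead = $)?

step 1: stack=$ S  input=id int end id id int end $  — expand S -> N id N
step 2: stack=$ N id N  input=id int end id id int end $  — expand N -> id int end
step 3: stack=$ N id end int id  input=id int end id id int end $  — match id
step 4: stack=$ N id end int  input=int end id id int end $  — match int
step 5: stack=$ N id end  input=end id id int end $  — match end
step 6: stack=$ N id  input=id id int end $  — match id
step 7: stack=$ N  input=id int end $  — expand N -> id int end
step 8: stack=$ end int id  input=id int end $  — match id
step 9: stack=$ end int  input=int end $  — match int
step 10: stack=$ end  input=end $  — match end
Accept reached after 10 steps.

10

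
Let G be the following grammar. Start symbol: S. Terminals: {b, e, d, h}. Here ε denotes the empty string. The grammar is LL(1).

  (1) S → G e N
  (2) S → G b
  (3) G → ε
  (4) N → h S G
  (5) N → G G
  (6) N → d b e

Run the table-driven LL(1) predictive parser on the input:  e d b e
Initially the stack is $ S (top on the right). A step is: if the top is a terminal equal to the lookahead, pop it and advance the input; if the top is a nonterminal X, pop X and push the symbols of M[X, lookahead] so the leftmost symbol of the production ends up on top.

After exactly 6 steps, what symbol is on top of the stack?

     Stack    Input      Action
  1  $ S      e d b e $  expand S → G e N
  2  $ N e G  e d b e $  expand G → ε
  3  $ N e    e d b e $  match e
  4  $ N      d b e $    expand N → d b e
  5  $ e b d  d b e $    match d
  6  $ e b    b e $      match b
Stack after step 6: $ e (top = e).

e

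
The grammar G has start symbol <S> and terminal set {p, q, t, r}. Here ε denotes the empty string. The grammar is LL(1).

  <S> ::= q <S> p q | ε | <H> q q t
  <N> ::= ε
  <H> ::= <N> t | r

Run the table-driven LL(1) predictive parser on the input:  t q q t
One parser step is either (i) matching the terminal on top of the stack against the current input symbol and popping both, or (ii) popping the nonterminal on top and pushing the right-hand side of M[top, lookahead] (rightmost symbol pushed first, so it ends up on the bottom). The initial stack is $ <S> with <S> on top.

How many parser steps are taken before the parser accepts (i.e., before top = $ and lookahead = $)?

7

step 1: stack=$ <S>  input=t q q t $  — expand <S> ::= <H> q q t
step 2: stack=$ t q q <H>  input=t q q t $  — expand <H> ::= <N> t
step 3: stack=$ t q q t <N>  input=t q q t $  — expand <N> ::= ε
step 4: stack=$ t q q t  input=t q q t $  — match t
step 5: stack=$ t q q  input=q q t $  — match q
step 6: stack=$ t q  input=q t $  — match q
step 7: stack=$ t  input=t $  — match t
Accept reached after 7 steps.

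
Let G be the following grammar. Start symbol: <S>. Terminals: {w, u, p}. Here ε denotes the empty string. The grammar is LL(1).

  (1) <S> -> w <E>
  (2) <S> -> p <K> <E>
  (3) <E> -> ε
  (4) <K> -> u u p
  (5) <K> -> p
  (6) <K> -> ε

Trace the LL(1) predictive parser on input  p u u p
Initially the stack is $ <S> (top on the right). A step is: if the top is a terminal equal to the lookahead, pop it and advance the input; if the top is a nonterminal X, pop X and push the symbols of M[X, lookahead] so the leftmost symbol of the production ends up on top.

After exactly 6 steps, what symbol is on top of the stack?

<E>

     Stack        Input      Action
  1  $ <S>        p u u p $  expand <S> -> p <K> <E>
  2  $ <E> <K> p  p u u p $  match p
  3  $ <E> <K>    u u p $    expand <K> -> u u p
  4  $ <E> p u u  u u p $    match u
  5  $ <E> p u    u p $      match u
  6  $ <E> p      p $        match p
Stack after step 6: $ <E> (top = <E>).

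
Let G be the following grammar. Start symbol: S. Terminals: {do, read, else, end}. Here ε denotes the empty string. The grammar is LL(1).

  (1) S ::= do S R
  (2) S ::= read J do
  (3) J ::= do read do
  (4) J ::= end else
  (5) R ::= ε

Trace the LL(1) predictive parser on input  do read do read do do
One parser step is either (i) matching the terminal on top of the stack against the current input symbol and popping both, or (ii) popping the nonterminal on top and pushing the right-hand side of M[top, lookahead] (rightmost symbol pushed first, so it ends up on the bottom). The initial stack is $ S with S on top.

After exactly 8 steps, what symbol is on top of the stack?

do

step 1: stack=$ S  input=do read do read do do $  — expand S ::= do S R
step 2: stack=$ R S do  input=do read do read do do $  — match do
step 3: stack=$ R S  input=read do read do do $  — expand S ::= read J do
step 4: stack=$ R do J read  input=read do read do do $  — match read
step 5: stack=$ R do J  input=do read do do $  — expand J ::= do read do
step 6: stack=$ R do do read do  input=do read do do $  — match do
step 7: stack=$ R do do read  input=read do do $  — match read
step 8: stack=$ R do do  input=do do $  — match do
Stack after step 8: $ R do (top = do).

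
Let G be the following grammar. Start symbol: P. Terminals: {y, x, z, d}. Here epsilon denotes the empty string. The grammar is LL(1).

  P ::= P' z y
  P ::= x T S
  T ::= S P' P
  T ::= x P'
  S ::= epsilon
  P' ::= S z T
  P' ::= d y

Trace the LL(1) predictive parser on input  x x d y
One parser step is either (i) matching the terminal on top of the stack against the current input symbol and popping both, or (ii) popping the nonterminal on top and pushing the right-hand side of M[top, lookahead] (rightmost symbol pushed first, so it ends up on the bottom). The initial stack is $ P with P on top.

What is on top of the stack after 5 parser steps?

d

step 1: stack=$ P  input=x x d y $  — expand P ::= x T S
step 2: stack=$ S T x  input=x x d y $  — match x
step 3: stack=$ S T  input=x d y $  — expand T ::= x P'
step 4: stack=$ S P' x  input=x d y $  — match x
step 5: stack=$ S P'  input=d y $  — expand P' ::= d y
Stack after step 5: $ S y d (top = d).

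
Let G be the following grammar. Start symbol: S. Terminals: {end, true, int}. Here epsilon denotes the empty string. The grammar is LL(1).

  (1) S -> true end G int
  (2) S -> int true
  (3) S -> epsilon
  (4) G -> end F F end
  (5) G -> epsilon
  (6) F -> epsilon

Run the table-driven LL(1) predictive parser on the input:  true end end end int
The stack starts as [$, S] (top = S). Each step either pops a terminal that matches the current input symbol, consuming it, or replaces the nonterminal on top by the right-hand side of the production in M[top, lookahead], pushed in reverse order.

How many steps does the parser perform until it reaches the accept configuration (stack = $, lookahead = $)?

step 1: stack=$ S  input=true end end end int $  — expand S -> true end G int
step 2: stack=$ int G end true  input=true end end end int $  — match true
step 3: stack=$ int G end  input=end end end int $  — match end
step 4: stack=$ int G  input=end end int $  — expand G -> end F F end
step 5: stack=$ int end F F end  input=end end int $  — match end
step 6: stack=$ int end F F  input=end int $  — expand F -> epsilon
step 7: stack=$ int end F  input=end int $  — expand F -> epsilon
step 8: stack=$ int end  input=end int $  — match end
step 9: stack=$ int  input=int $  — match int
Accept reached after 9 steps.

9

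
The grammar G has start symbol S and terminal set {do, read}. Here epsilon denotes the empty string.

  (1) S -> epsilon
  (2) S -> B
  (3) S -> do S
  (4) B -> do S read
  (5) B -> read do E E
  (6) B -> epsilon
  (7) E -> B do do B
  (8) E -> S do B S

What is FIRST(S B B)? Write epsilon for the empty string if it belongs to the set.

{epsilon, do, read}

FIRST(B): from B->do S read we get {do}; from B->read do E E we get {read}; from B->epsilon we get {epsilon}. So FIRST(B) = {epsilon, do, read}.
FIRST(S): from S->epsilon we get {epsilon}; from S->B we get {epsilon, do, read}; from S->do S we get {do}. So FIRST(S) = {epsilon, do, read}.
FIRST(E): from E->B do do B we get {do, read}; from E->S do B S we get {do, read}. So FIRST(E) = {do, read}.
FIRST(S B B): take FIRST of each symbol in turn, carrying on past any symbol whose FIRST contains epsilon; result {epsilon, do, read}.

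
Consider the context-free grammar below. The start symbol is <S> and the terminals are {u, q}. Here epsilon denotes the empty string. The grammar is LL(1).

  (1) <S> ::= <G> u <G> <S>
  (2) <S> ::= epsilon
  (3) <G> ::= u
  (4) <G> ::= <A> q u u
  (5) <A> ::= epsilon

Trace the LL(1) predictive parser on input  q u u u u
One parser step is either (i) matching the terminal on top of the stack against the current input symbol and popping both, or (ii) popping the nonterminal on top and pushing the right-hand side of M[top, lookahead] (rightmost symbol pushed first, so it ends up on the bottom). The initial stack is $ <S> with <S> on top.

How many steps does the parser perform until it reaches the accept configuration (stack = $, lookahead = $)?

10

      Stack                  Input        Action
   1  $ <S>                  q u u u u $  expand <S> ::= <G> u <G> <S>
   2  $ <S> <G> u <G>        q u u u u $  expand <G> ::= <A> q u u
   3  $ <S> <G> u u u q <A>  q u u u u $  expand <A> ::= epsilon
   4  $ <S> <G> u u u q      q u u u u $  match q
   5  $ <S> <G> u u u        u u u u $    match u
   6  $ <S> <G> u u          u u u $      match u
   7  $ <S> <G> u            u u $        match u
   8  $ <S> <G>              u $          expand <G> ::= u
   9  $ <S> u                u $          match u
  10  $ <S>                  $            expand <S> ::= epsilon
Accept reached after 10 steps.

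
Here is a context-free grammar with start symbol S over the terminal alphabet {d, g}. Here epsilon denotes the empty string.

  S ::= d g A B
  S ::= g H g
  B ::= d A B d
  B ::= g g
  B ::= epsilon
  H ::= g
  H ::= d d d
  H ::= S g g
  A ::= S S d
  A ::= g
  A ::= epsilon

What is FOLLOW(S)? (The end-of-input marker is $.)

{$, d, g}

FIRST(S): from S::=d g A B we get {d}; from S::=g H g we get {g}. So FIRST(S) = {d, g}.
FIRST(B): from B::=d A B d we get {d}; from B::=g g we get {g}; from B::=epsilon we get {epsilon}. So FIRST(B) = {epsilon, d, g}.
FIRST(H): from H::=g we get {g}; from H::=d d d we get {d}; from H::=S g g we get {d, g}. So FIRST(H) = {d, g}.
FIRST(A): from A::=S S d we get {d, g}; from A::=g we get {g}; from A::=epsilon we get {epsilon}. So FIRST(A) = {epsilon, d, g}.
FOLLOW(S) includes $ since S is the start symbol.
FOLLOW(S): in H::=S g g, S is followed by g g with FIRST {g}; in A::=S S d (occurrence 1), S is followed by S d with FIRST {d, g}; in A::=S S d (occurrence 2), S is followed by d with FIRST {d}. Thus FOLLOW(S) = {$, d, g}.
FOLLOW(B): in S::=d g A B, the suffix after B is empty, so FOLLOW(B) ⊇ FOLLOW(S) = {$, d, g}; in B::=d A B d, B is followed by d with FIRST {d}. Thus FOLLOW(B) = {$, d, g}.
FOLLOW(H): in S::=g H g, H is followed by g with FIRST {g}. Thus FOLLOW(H) = {g}.
FOLLOW(A): in S::=d g A B, A is followed by B with FIRST {epsilon, d, g}; in S::=d g A B, the suffix after A is nullable, so FOLLOW(A) ⊇ FOLLOW(S) = {$, d, g}; in B::=d A B d, A is followed by B d with FIRST {d, g}. Thus FOLLOW(A) = {$, d, g}.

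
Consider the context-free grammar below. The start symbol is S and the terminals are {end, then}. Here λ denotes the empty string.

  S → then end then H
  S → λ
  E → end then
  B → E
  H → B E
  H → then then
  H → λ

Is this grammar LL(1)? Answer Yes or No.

Yes

FIRST(S) = {λ, then}
FIRST(E) = {end}
FIRST(B) = {end}
FIRST(H) = {λ, end, then}
FOLLOW(S) = {$}
FOLLOW(E) = {$, end}
FOLLOW(B) = {end}
FOLLOW(H) = {$}
Each cell of M receives at most one production.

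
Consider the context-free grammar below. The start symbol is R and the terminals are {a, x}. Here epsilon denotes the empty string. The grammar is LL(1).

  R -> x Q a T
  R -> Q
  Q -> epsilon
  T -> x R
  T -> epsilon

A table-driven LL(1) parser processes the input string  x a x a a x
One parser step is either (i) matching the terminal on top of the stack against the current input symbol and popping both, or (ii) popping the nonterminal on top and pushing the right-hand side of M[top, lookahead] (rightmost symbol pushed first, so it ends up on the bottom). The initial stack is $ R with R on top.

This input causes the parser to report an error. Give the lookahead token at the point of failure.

a

     Stack      Input          Action
  1  $ R        x a x a a x $  expand R -> x Q a T
  2  $ T a Q x  x a x a a x $  match x
  3  $ T a Q    a x a a x $    expand Q -> epsilon
  4  $ T a      a x a a x $    match a
  5  $ T        x a a x $      expand T -> x R
  6  $ R x      x a a x $      match x
  7  $ R        a a x $        error: M[R, a] is empty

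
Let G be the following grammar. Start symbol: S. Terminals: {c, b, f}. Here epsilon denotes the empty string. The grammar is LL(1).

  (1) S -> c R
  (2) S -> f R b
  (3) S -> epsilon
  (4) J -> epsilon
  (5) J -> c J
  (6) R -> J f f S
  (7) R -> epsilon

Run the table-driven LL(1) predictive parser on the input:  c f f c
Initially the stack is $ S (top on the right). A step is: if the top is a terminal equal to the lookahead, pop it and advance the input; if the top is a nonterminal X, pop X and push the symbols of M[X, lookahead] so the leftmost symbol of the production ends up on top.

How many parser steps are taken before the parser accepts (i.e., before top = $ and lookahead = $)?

     Stack      Input      Action
  1  $ S        c f f c $  expand S -> c R
  2  $ R c      c f f c $  match c
  3  $ R        f f c $    expand R -> J f f S
  4  $ S f f J  f f c $    expand J -> epsilon
  5  $ S f f    f f c $    match f
  6  $ S f      f c $      match f
  7  $ S        c $        expand S -> c R
  8  $ R c      c $        match c
  9  $ R        $          expand R -> epsilon
Accept reached after 9 steps.

9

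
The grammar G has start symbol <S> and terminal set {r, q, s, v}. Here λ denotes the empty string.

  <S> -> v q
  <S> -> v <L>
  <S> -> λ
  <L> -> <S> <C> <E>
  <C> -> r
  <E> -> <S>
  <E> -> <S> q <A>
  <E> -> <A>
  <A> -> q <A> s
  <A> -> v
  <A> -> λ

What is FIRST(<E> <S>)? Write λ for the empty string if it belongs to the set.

{λ, q, v}

FIRST(<S>) = {λ, v}
FIRST(<C>) = {r}
FIRST(<A>) = {λ, q, v}
FIRST(<L>) = {r, v}  (via <S> <C> <E>)
FIRST(<E>) = {λ, q, v}  (via <S>, <S> q <A>, <A>)
FIRST(<E> <S>): take FIRST of each symbol in turn, carrying on past any symbol whose FIRST contains λ; result {λ, q, v}.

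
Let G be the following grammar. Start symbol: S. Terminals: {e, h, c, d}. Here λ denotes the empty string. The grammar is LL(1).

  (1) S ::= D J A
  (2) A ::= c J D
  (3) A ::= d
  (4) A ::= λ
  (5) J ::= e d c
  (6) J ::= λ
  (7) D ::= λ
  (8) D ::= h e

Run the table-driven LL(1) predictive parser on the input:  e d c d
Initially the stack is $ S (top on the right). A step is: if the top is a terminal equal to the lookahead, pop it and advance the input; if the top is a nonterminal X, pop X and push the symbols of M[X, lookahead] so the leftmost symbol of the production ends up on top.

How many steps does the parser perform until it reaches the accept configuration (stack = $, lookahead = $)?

8

     Stack      Input      Action
  1  $ S        e d c d $  expand S ::= D J A
  2  $ A J D    e d c d $  expand D ::= λ
  3  $ A J      e d c d $  expand J ::= e d c
  4  $ A c d e  e d c d $  match e
  5  $ A c d    d c d $    match d
  6  $ A c      c d $      match c
  7  $ A        d $        expand A ::= d
  8  $ d        d $        match d
Accept reached after 8 steps.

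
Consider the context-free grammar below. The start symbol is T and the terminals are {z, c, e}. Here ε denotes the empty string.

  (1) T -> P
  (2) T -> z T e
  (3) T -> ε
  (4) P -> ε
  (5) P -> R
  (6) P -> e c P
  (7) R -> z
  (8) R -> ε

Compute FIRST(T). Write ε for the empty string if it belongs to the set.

FIRST(R) = {ε, z}
FIRST(P) = {ε, e, z}  (via R)
FIRST(T) = {ε, e, z}  (via P)

{ε, e, z}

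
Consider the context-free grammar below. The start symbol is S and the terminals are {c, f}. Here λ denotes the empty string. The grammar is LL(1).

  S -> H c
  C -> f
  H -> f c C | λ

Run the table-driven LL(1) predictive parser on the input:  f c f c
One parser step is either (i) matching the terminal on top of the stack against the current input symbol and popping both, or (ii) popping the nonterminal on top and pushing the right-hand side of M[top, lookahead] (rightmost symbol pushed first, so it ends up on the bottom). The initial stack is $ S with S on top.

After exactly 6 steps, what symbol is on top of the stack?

step 1: stack=$ S  input=f c f c $  — expand S -> H c
step 2: stack=$ c H  input=f c f c $  — expand H -> f c C
step 3: stack=$ c C c f  input=f c f c $  — match f
step 4: stack=$ c C c  input=c f c $  — match c
step 5: stack=$ c C  input=f c $  — expand C -> f
step 6: stack=$ c f  input=f c $  — match f
Stack after step 6: $ c (top = c).

c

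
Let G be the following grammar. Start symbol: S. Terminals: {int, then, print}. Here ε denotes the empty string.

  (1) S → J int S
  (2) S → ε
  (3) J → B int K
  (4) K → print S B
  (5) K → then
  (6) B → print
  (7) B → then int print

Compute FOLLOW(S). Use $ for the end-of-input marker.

{$, print, then}

FIRST(K) = {print, then}
FIRST(B) = {print, then}
FIRST(J) = {print, then}  (via B int K)
FIRST(S) = {ε, print, then}  (via J int S)
FOLLOW(S) includes $ since S is the start symbol.
FOLLOW(S): in S→J int S, the suffix after S is empty (adds nothing new); in K→print S B, S is followed by B with FIRST {print, then}. Thus FOLLOW(S) = {$, print, then}.
FOLLOW(J): in S→J int S, J is followed by int S with FIRST {int}. Thus FOLLOW(J) = {int}.
FOLLOW(K): in J→B int K, the suffix after K is empty, so FOLLOW(K) ⊇ FOLLOW(J) = {int}. Thus FOLLOW(K) = {int}.
FOLLOW(B): in J→B int K, B is followed by int K with FIRST {int}; in K→print S B, the suffix after B is empty, so FOLLOW(B) ⊇ FOLLOW(K) = {int}. Thus FOLLOW(B) = {int}.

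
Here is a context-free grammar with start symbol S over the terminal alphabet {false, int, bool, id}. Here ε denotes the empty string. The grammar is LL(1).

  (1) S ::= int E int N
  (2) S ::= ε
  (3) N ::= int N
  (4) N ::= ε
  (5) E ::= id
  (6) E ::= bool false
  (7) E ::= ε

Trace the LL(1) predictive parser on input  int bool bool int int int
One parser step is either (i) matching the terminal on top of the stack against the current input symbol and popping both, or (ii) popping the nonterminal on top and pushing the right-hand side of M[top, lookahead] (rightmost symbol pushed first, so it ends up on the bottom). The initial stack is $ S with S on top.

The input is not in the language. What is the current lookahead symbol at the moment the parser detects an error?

bool

     Stack               Input                        Action
  1  $ S                 int bool bool int int int $  expand S ::= int E int N
  2  $ N int E int       int bool bool int int int $  match int
  3  $ N int E           bool bool int int int $      expand E ::= bool false
  4  $ N int false bool  bool bool int int int $      match bool
  5  $ N int false       bool int int int $           error: top is terminal false but lookahead is bool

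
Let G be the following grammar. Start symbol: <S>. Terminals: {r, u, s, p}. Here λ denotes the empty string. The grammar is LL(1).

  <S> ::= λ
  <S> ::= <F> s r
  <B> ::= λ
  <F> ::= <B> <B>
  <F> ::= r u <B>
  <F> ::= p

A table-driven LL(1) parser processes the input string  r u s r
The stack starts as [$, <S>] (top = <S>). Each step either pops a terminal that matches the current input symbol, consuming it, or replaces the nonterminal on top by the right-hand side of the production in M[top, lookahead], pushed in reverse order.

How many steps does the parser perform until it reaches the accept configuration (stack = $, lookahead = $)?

step 1: stack=$ <S>  input=r u s r $  — expand <S> ::= <F> s r
step 2: stack=$ r s <F>  input=r u s r $  — expand <F> ::= r u <B>
step 3: stack=$ r s <B> u r  input=r u s r $  — match r
step 4: stack=$ r s <B> u  input=u s r $  — match u
step 5: stack=$ r s <B>  input=s r $  — expand <B> ::= λ
step 6: stack=$ r s  input=s r $  — match s
step 7: stack=$ r  input=r $  — match r
Accept reached after 7 steps.

7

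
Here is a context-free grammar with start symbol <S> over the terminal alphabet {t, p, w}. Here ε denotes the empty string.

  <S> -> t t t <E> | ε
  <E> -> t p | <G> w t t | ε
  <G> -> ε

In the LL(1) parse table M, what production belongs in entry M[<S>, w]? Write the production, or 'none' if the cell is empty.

none

FIRST(<S>): from <S>->t t t <E> we get {t}; from <S>->ε we get {ε}. So FIRST(<S>) = {ε, t}.
FIRST(<G>): from <G>->ε we get {ε}. So FIRST(<G>) = {ε}.
FIRST(<E>): from <E>->t p we get {t}; from <E>-><G> w t t we get {w}; from <E>->ε we get {ε}. So FIRST(<E>) = {ε, t, w}.
FOLLOW(<S>) includes $ since <S> is the start symbol.
FOLLOW(<S>): <S> appears on no right-hand side. Thus FOLLOW(<S>) = {$}.
For <S> -> t t t <E>: FIRST(t t t <E>) = {t}, so it goes in M[<S>, t] for t ∈ {t}.
For <S> -> ε: FIRST(ε) = {ε}, so it goes in M[<S>, t] for t ∈ {}; since ε ∈ FIRST, also for every t ∈ FOLLOW(<S>) = {$}.
None of these place a production in M[<S>, w].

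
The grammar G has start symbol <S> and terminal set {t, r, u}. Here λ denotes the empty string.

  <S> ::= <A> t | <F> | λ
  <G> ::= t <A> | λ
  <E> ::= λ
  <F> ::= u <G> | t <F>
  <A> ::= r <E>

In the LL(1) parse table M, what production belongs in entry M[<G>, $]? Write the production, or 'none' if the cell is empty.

FIRST(<G>) = {λ, t}
FIRST(<E>) = {λ}
FIRST(<F>) = {t, u}
FIRST(<A>) = {r}
FIRST(<S>) = {λ, r, t, u}  (via <A> t, <F>)
FOLLOW(<S>) includes $ since <S> is the start symbol.
FOLLOW(<F>): in <S>::=<F>, the suffix after <F> is empty, so FOLLOW(<F>) ⊇ FOLLOW(<S>) = {$}; in <F>::=t <F>, the suffix after <F> is empty (adds nothing new). Thus FOLLOW(<F>) = {$}.
FOLLOW(<G>): in <F>::=u <G>, the suffix after <G> is empty, so FOLLOW(<G>) ⊇ FOLLOW(<F>) = {$}. Thus FOLLOW(<G>) = {$}.
For <G> ::= t <A>: FIRST(t <A>) = {t}, so it goes in M[<G>, t] for t ∈ {t}.
For <G> ::= λ: FIRST(λ) = {λ}, so it goes in M[<G>, t] for t ∈ {}; since λ ∈ FIRST, also for every t ∈ FOLLOW(<G>) = {$}.

<G> ::= λ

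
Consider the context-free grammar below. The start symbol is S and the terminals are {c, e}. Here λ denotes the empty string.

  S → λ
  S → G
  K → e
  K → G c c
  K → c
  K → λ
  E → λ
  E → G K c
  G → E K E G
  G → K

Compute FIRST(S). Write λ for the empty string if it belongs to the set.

{λ, c, e}

FIRST(S) = {λ, c, e}  (via G)
FIRST(K) = {λ, c, e}  (via G c c)
FIRST(E) = {λ, c, e}  (via G K c)
FIRST(G) = {λ, c, e}  (via E K E G, K)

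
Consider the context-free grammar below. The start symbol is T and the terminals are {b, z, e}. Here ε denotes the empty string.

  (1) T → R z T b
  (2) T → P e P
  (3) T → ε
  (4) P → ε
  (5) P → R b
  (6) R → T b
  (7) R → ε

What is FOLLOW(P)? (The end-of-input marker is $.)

FIRST(T): from T→R z T b we get {b, e, z}; from T→P e P we get {b, e, z}; from T→ε we get {ε}. So FIRST(T) = {ε, b, e, z}.
FIRST(R): from R→T b we get {b, e, z}; from R→ε we get {ε}. So FIRST(R) = {ε, b, e, z}.
FIRST(P): from P→ε we get {ε}; from P→R b we get {b, e, z}. So FIRST(P) = {ε, b, e, z}.
FOLLOW(T) includes $ since T is the start symbol.
FOLLOW(T): in T→R z T b, T is followed by b with FIRST {b}; in R→T b, T is followed by b with FIRST {b}. Thus FOLLOW(T) = {$, b}.
FOLLOW(P): in T→P e P (occurrence 1), P is followed by e P with FIRST {e}; in T→P e P (occurrence 2), the suffix after P is empty, so FOLLOW(P) ⊇ FOLLOW(T) = {$, b}. Thus FOLLOW(P) = {$, b, e}.
FOLLOW(R): in T→R z T b, R is followed by z T b with FIRST {z}; in P→R b, R is followed by b with FIRST {b}. Thus FOLLOW(R) = {b, z}.

{$, b, e}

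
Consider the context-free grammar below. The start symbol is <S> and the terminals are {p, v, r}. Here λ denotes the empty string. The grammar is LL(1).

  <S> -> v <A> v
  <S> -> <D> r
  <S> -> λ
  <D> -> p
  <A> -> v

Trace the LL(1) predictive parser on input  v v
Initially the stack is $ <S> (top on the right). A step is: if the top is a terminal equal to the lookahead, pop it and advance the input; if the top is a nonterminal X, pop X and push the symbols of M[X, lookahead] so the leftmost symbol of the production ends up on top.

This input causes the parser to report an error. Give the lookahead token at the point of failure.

$

     Stack      Input  Action
  1  $ <S>      v v $  expand <S> -> v <A> v
  2  $ v <A> v  v v $  match v
  3  $ v <A>    v $    expand <A> -> v
  4  $ v v      v $    match v
  5  $ v        $      error: top is terminal v but lookahead is $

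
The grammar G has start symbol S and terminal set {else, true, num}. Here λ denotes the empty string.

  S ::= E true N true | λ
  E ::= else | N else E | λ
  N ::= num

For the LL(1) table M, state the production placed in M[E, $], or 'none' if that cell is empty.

FIRST(N) = {num}
FIRST(E) = {λ, else, num}  (via N else E)
FIRST(S) = {λ, else, num, true}  (via E true N true)
FOLLOW(S) includes $ since S is the start symbol.
FOLLOW(E): in S::=E true N true, E is followed by true N true with FIRST {true}; in E::=N else E, the suffix after E is empty (adds nothing new). Thus FOLLOW(E) = {true}.
For E ::= else: FIRST(else) = {else}, so it goes in M[E, t] for t ∈ {else}.
For E ::= N else E: FIRST(N else E) = {num}, so it goes in M[E, t] for t ∈ {num}.
For E ::= λ: FIRST(λ) = {λ}, so it goes in M[E, t] for t ∈ {}; since λ ∈ FIRST, also for every t ∈ FOLLOW(E) = {true}.
None of these place a production in M[E, $].

none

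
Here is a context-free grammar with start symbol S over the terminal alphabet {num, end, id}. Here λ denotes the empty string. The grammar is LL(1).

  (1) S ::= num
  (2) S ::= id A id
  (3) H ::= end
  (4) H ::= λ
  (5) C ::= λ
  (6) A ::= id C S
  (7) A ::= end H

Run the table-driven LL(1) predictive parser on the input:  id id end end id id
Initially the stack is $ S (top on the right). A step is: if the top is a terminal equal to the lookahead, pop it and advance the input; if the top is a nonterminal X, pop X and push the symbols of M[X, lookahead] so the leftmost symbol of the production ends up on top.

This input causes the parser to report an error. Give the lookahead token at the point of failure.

end

step 1: stack=$ S  input=id id end end id id $  — expand S ::= id A id
step 2: stack=$ id A id  input=id id end end id id $  — match id
step 3: stack=$ id A  input=id end end id id $  — expand A ::= id C S
step 4: stack=$ id S C id  input=id end end id id $  — match id
step 5: stack=$ id S C  input=end end id id $  — error: M[C, end] is empty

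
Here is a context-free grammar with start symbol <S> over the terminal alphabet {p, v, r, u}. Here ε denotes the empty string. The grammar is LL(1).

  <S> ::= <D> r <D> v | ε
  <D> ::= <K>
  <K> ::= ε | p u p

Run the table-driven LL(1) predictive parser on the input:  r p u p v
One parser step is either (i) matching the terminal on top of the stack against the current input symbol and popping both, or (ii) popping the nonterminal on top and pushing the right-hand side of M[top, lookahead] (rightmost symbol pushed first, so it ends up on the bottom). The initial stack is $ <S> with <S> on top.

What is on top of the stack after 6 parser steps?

step 1: stack=$ <S>  input=r p u p v $  — expand <S> ::= <D> r <D> v
step 2: stack=$ v <D> r <D>  input=r p u p v $  — expand <D> ::= <K>
step 3: stack=$ v <D> r <K>  input=r p u p v $  — expand <K> ::= ε
step 4: stack=$ v <D> r  input=r p u p v $  — match r
step 5: stack=$ v <D>  input=p u p v $  — expand <D> ::= <K>
step 6: stack=$ v <K>  input=p u p v $  — expand <K> ::= p u p
Stack after step 6: $ v p u p (top = p).

p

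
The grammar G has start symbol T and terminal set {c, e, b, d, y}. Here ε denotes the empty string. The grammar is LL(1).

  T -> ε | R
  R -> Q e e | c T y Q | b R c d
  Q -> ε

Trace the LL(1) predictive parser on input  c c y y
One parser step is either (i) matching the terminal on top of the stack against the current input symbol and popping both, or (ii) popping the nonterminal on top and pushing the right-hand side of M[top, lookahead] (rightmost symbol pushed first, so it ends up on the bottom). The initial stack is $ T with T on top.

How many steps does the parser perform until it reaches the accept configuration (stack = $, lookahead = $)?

step 1: stack=$ T  input=c c y y $  — expand T -> R
step 2: stack=$ R  input=c c y y $  — expand R -> c T y Q
step 3: stack=$ Q y T c  input=c c y y $  — match c
step 4: stack=$ Q y T  input=c y y $  — expand T -> R
step 5: stack=$ Q y R  input=c y y $  — expand R -> c T y Q
step 6: stack=$ Q y Q y T c  input=c y y $  — match c
step 7: stack=$ Q y Q y T  input=y y $  — expand T -> ε
step 8: stack=$ Q y Q y  input=y y $  — match y
step 9: stack=$ Q y Q  input=y $  — expand Q -> ε
step 10: stack=$ Q y  input=y $  — match y
step 11: stack=$ Q  input=$  — expand Q -> ε
Accept reached after 11 steps.

11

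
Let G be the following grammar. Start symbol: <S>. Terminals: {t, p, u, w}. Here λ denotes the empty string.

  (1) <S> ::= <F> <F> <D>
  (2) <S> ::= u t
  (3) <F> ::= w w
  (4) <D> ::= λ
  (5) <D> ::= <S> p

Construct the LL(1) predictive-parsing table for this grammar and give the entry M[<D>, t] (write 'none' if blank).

FIRST(<F>) = {w}
FIRST(<S>) = {u, w}  (via <F> <F> <D>)
FIRST(<D>) = {λ, u, w}  (via <S> p)
FOLLOW(<S>) includes $ since <S> is the start symbol.
FOLLOW(<S>): in <D>::=<S> p, <S> is followed by p with FIRST {p}. Thus FOLLOW(<S>) = {$, p}.
FOLLOW(<D>): in <S>::=<F> <F> <D>, the suffix after <D> is empty, so FOLLOW(<D>) ⊇ FOLLOW(<S>) = {$, p}. Thus FOLLOW(<D>) = {$, p}.
For <D> ::= λ: FIRST(λ) = {λ}, so it goes in M[<D>, t] for t ∈ {}; since λ ∈ FIRST, also for every t ∈ FOLLOW(<D>) = {$, p}.
For <D> ::= <S> p: FIRST(<S> p) = {u, w}, so it goes in M[<D>, t] for t ∈ {u, w}.
None of these place a production in M[<D>, t].

none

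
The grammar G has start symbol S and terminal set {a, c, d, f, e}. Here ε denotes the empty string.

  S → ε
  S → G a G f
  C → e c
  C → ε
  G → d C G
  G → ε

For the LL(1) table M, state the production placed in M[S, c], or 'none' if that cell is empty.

FIRST(C) = {ε, e}
FIRST(G) = {ε, d}
FIRST(S) = {ε, a, d}  (via G a G f)
FOLLOW(S) includes $ since S is the start symbol.
FOLLOW(S): S appears on no right-hand side. Thus FOLLOW(S) = {$}.
For S → ε: FIRST(ε) = {ε}, so it goes in M[S, t] for t ∈ {}; since ε ∈ FIRST, also for every t ∈ FOLLOW(S) = {$}.
For S → G a G f: FIRST(G a G f) = {a, d}, so it goes in M[S, t] for t ∈ {a, d}.
None of these place a production in M[S, c].

none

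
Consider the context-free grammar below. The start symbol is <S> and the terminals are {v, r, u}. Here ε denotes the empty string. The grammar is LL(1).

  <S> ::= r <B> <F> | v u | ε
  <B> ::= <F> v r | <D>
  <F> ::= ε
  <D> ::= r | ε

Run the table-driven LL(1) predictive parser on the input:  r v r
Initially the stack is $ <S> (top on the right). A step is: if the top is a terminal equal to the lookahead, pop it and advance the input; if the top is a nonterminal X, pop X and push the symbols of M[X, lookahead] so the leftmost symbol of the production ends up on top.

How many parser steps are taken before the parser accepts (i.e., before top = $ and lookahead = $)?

7

     Stack          Input    Action
  1  $ <S>          r v r $  expand <S> ::= r <B> <F>
  2  $ <F> <B> r    r v r $  match r
  3  $ <F> <B>      v r $    expand <B> ::= <F> v r
  4  $ <F> r v <F>  v r $    expand <F> ::= ε
  5  $ <F> r v      v r $    match v
  6  $ <F> r        r $      match r
  7  $ <F>          $        expand <F> ::= ε
Accept reached after 7 steps.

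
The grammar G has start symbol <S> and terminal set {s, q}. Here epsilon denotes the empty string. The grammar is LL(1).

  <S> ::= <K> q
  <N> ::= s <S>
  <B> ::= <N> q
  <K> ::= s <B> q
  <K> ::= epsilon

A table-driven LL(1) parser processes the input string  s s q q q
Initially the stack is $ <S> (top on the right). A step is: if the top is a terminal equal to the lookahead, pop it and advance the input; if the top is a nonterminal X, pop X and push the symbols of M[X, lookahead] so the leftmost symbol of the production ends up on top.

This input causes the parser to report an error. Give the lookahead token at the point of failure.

$

      Stack          Input        Action
   1  $ <S>          s s q q q $  expand <S> ::= <K> q
   2  $ q <K>        s s q q q $  expand <K> ::= s <B> q
   3  $ q q <B> s    s s q q q $  match s
   4  $ q q <B>      s q q q $    expand <B> ::= <N> q
   5  $ q q q <N>    s q q q $    expand <N> ::= s <S>
   6  $ q q q <S> s  s q q q $    match s
   7  $ q q q <S>    q q q $      expand <S> ::= <K> q
   8  $ q q q q <K>  q q q $      expand <K> ::= epsilon
   9  $ q q q q      q q q $      match q
  10  $ q q q        q q $        match q
  11  $ q q          q $          match q
  12  $ q            $            error: top is terminal q but lookahead is $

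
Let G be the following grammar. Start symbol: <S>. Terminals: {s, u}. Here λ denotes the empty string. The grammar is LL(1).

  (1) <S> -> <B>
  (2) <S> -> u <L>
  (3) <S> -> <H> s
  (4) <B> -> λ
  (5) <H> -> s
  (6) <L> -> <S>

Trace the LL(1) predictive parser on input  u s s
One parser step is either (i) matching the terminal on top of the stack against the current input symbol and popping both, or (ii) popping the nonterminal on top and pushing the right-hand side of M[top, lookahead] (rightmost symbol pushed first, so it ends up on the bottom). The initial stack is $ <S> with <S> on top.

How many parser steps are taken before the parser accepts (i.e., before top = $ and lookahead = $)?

     Stack    Input    Action
  1  $ <S>    u s s $  expand <S> -> u <L>
  2  $ <L> u  u s s $  match u
  3  $ <L>    s s $    expand <L> -> <S>
  4  $ <S>    s s $    expand <S> -> <H> s
  5  $ s <H>  s s $    expand <H> -> s
  6  $ s s    s s $    match s
  7  $ s      s $      match s
Accept reached after 7 steps.

7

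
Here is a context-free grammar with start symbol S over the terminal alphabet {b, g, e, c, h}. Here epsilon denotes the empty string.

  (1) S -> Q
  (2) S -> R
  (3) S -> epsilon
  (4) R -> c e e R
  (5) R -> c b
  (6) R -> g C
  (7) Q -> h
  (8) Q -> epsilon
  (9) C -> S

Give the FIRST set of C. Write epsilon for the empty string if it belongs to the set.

FIRST(R) = {c, g}
FIRST(Q) = {epsilon, h}
FIRST(S) = {epsilon, c, g, h}  (via Q, R)
FIRST(C) = {epsilon, c, g, h}  (via S)

{epsilon, c, g, h}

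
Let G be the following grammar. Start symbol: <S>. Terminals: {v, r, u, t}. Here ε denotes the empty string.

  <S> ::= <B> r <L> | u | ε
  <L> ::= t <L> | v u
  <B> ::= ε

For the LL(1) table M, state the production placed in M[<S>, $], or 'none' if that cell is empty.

FIRST(<L>) = {t, v}
FIRST(<B>) = {ε}
FIRST(<S>) = {ε, r, u}  (via <B> r <L>)
FOLLOW(<S>) includes $ since <S> is the start symbol.
FOLLOW(<S>): <S> appears on no right-hand side. Thus FOLLOW(<S>) = {$}.
For <S> ::= <B> r <L>: FIRST(<B> r <L>) = {r}, so it goes in M[<S>, t] for t ∈ {r}.
For <S> ::= u: FIRST(u) = {u}, so it goes in M[<S>, t] for t ∈ {u}.
For <S> ::= ε: FIRST(ε) = {ε}, so it goes in M[<S>, t] for t ∈ {}; since ε ∈ FIRST, also for every t ∈ FOLLOW(<S>) = {$}.

<S> ::= ε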